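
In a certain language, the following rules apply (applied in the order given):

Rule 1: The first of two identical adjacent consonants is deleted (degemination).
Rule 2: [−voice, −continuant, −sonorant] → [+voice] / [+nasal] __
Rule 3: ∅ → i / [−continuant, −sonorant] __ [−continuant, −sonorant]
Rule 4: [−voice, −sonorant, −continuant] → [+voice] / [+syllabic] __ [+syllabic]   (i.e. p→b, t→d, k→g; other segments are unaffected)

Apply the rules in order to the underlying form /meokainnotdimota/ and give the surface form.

meogainodidimoda

Rule 1 (degemination): /nn/ is a geminate; the first /n/ deletes. /meokainnotdimota/ → meokainotdimota.
Rule 2 (post-nasal voicing): no segment meets the environment; /meokainotdimota/ is unchanged.
Rule 3 (stop-cluster i-epenthesis): /t/ and /d/ form a stop–stop cluster, so [i] is inserted between them. /meokainotdimota/ → meokainotidimota.
Rule 4 (intervocalic voicing): /k/ is a voiceless stop between vowels /o/ and /a/, so it voices to [g]. /t/ is a voiceless stop between vowels /o/ and /i/, so it voices to [d]. /t/ is a voiceless stop between vowels /o/ and /a/, so it voices to [d]. /meokainotidimota/ → meogainodidimoda.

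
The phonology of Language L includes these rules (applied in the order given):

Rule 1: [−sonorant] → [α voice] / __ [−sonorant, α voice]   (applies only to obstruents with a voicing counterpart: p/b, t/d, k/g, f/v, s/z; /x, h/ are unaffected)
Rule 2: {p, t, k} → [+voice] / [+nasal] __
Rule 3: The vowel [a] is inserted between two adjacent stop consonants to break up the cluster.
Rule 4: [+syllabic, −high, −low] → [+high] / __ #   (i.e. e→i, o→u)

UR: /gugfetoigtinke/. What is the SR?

Rule 1 (regressive voicing assimilation): /g/ precedes the voiceless obstruent /f/, so it devoices to [k] by assimilation. /g/ precedes the voiceless obstruent /t/, so it devoices to [k] by assimilation. /gugfetoigtinke/ → gukfetoiktinke.
Rule 2 (post-nasal voicing): /k/ is a voiceless stop immediately after the nasal /n/, so it voices to [g]. /gukfetoiktinke/ → gukfetoiktinge.
Rule 3 (stop-cluster a-epenthesis): /k/ and /t/ form a stop–stop cluster, so [a] is inserted between them. /gukfetoiktinge/ → gukfetoikatinge.
Rule 4 (final vowel raising): /e/ is a mid vowel in word-final position, so it raises to [i]. /gukfetoikatinge/ → gukfetoikatingi.

gukfetoikatingi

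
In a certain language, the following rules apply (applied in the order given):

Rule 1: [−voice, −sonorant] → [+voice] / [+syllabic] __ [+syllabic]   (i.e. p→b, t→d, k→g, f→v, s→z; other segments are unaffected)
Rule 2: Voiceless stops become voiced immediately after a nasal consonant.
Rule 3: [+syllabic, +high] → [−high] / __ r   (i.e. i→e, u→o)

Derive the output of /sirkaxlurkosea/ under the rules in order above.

Rule 1 (intervocalic voicing): /s/ is a voiceless obstruent between vowels /o/ and /e/, so it voices to [z]. /sirkaxlurkosea/ → sirkaxlurkozea.
Rule 2 (post-nasal voicing): no segment meets the environment; /sirkaxlurkozea/ is unchanged.
Rule 3 (pre-rhotic lowering): /i/ is a high vowel immediately before /r/, so it lowers to [e]. /u/ is a high vowel immediately before /r/, so it lowers to [o]. /sirkaxlurkozea/ → serkaxlorkozea.

serkaxlorkozea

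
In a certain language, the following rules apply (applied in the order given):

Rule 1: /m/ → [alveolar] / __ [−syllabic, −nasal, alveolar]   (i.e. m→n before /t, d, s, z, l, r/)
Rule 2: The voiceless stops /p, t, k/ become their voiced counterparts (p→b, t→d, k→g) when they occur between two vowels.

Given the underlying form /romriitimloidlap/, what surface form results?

Rule 1 (nasal place assimilation): /m/ precedes the alveolar consonant /r/, so it assimilates in place to [n]. /m/ precedes the alveolar consonant /l/, so it assimilates in place to [n]. /romriitimloidlap/ → ronriitinloidlap.
Rule 2 (intervocalic voicing): /t/ is a voiceless stop between vowels /i/ and /i/, so it voices to [d]. /ronriitinloidlap/ → ronriidinloidlap.

ronriidinloidlap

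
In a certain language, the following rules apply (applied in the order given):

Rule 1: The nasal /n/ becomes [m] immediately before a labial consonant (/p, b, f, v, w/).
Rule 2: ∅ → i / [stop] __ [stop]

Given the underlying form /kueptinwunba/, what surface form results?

kuepitimwumba

Rule 1 (nasal place assimilation): /n/ precedes the labial consonant /w/, so it assimilates in place to [m]. /n/ precedes the labial consonant /b/, so it assimilates in place to [m]. /kueptinwunba/ → kueptimwumba.
Rule 2 (stop-cluster i-epenthesis): /p/ and /t/ form a stop–stop cluster, so [i] is inserted between them. /kueptimwumba/ → kuepitimwumba.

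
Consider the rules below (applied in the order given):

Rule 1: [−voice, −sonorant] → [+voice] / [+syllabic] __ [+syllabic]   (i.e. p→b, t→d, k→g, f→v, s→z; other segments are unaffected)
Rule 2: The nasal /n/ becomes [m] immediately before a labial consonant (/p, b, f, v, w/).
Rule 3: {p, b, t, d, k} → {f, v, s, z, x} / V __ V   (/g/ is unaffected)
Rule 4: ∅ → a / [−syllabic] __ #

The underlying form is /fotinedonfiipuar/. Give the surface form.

Rule 1 (intervocalic voicing): /t/ is a voiceless obstruent between vowels /o/ and /i/, so it voices to [d]. /p/ is a voiceless obstruent between vowels /i/ and /u/, so it voices to [b]. /fotinedonfiipuar/ → fodinedonfiibuar.
Rule 2 (nasal place assimilation): /n/ precedes the labial consonant /f/, so it assimilates in place to [m]. /fodinedonfiibuar/ → fodinedomfiibuar.
Rule 3 (intervocalic spirantization): /d/ is a stop between vowels /o/ and /i/, so it spirantizes to the fricative [z]. /d/ is a stop between vowels /e/ and /o/, so it spirantizes to the fricative [z]. /b/ is a stop between vowels /i/ and /u/, so it spirantizes to the fricative [v]. /fodinedomfiibuar/ → fozinezomfiivuar.
Rule 4 (final a-epenthesis): the form ends in the consonant /r/, so [a] is inserted word-finally. /fozinezomfiivuar/ → fozinezomfiivuara.

fozinezomfiivuara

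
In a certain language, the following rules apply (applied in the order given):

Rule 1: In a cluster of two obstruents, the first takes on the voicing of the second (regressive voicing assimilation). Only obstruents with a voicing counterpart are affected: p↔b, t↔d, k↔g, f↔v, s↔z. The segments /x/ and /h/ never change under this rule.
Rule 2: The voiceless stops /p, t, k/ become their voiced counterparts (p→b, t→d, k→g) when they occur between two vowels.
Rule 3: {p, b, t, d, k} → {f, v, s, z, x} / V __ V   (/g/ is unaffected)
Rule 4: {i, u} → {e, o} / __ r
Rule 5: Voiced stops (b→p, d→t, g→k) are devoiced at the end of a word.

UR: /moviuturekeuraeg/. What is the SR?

Rule 1 (regressive voicing assimilation): no segment meets the environment; /moviuturekeuraeg/ is unchanged.
Rule 2 (intervocalic voicing): /t/ is a voiceless stop between vowels /u/ and /u/, so it voices to [d]. /k/ is a voiceless stop between vowels /e/ and /e/, so it voices to [g]. /moviuturekeuraeg/ → moviuduregeuraeg.
Rule 3 (intervocalic spirantization): /d/ is a stop between vowels /u/ and /u/, so it spirantizes to the fricative [z]. /moviuduregeuraeg/ → moviuzuregeuraeg.
Rule 4 (pre-rhotic lowering): /u/ is a high vowel immediately before /r/, so it lowers to [o]. /u/ is a high vowel immediately before /r/, so it lowers to [o]. /moviuzuregeuraeg/ → moviuzoregeoraeg.
Rule 5 (final devoicing): /g/ is a voiced stop in word-final position, so it devoices to [k]. /moviuzoregeoraeg/ → moviuzoregeoraek.

moviuzoregeoraek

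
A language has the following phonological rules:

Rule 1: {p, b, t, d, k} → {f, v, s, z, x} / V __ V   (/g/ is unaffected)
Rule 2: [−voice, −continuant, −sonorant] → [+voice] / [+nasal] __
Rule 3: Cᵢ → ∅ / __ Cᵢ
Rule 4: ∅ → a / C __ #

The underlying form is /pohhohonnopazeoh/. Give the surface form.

pohohonofazeoha

Rule 1 (intervocalic spirantization): /p/ is a stop between vowels /o/ and /a/, so it spirantizes to the fricative [f]. /pohhohonnopazeoh/ → pohhohonnofazeoh.
Rule 2 (post-nasal voicing): no segment meets the environment; /pohhohonnofazeoh/ is unchanged.
Rule 3 (degemination): /hh/ is a geminate; the first /h/ deletes. /nn/ is a geminate; the first /n/ deletes. /pohhohonnofazeoh/ → pohohonofazeoh.
Rule 4 (final a-epenthesis): the form ends in the consonant /h/, so [a] is inserted word-finally. /pohohonofazeoh/ → pohohonofazeoha.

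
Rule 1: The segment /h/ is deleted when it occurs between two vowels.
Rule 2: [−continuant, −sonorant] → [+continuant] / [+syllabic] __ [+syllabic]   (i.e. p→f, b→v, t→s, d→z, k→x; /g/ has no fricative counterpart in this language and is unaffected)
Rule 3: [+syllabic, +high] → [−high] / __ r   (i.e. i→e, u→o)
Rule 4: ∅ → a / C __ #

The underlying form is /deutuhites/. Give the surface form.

Rule 1 (intervocalic h-deletion): /h/ occurs between vowels /u/ and /i/, so it deletes. /deutuhites/ → deutuites.
Rule 2 (intervocalic spirantization): /t/ is a stop between vowels /u/ and /u/, so it spirantizes to the fricative [s]. /t/ is a stop between vowels /i/ and /e/, so it spirantizes to the fricative [s]. /deutuites/ → deusuises.
Rule 3 (pre-rhotic lowering): no segment meets the environment; /deusuises/ is unchanged.
Rule 4 (final a-epenthesis): the form ends in the consonant /s/, so [a] is inserted word-finally. /deusuises/ → deusuisesa.

deusuisesa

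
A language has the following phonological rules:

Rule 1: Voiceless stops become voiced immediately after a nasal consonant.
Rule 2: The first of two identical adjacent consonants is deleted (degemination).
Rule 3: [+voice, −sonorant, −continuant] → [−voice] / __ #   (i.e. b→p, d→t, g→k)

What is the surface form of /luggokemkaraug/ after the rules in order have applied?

Rule 1 (post-nasal voicing): /k/ is a voiceless stop immediately after the nasal /m/, so it voices to [g]. /luggokemkaraug/ → luggokemgaraug.
Rule 2 (degemination): /gg/ is a geminate; the first /g/ deletes. /luggokemgaraug/ → lugokemgaraug.
Rule 3 (final devoicing): /g/ is a voiced stop in word-final position, so it devoices to [k]. /lugokemgaraug/ → lugokemgarauk.

lugokemgarauk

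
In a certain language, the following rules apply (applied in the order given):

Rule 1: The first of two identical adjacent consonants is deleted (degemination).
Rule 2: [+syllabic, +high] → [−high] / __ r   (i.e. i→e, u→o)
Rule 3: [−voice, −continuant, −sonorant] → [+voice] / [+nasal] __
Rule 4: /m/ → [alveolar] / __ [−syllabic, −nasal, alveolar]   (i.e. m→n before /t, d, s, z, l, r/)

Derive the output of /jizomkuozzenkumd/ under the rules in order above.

jizomguozengund

Rule 1 (degemination): /zz/ is a geminate; the first /z/ deletes. /jizomkuozzenkumd/ → jizomkuozenkumd.
Rule 2 (pre-rhotic lowering): no segment meets the environment; /jizomkuozenkumd/ is unchanged.
Rule 3 (post-nasal voicing): /k/ is a voiceless stop immediately after the nasal /m/, so it voices to [g]. /k/ is a voiceless stop immediately after the nasal /n/, so it voices to [g]. /jizomkuozenkumd/ → jizomguozengumd.
Rule 4 (nasal place assimilation): /m/ precedes the alveolar consonant /d/, so it assimilates in place to [n]. /jizomguozengumd/ → jizomguozengund.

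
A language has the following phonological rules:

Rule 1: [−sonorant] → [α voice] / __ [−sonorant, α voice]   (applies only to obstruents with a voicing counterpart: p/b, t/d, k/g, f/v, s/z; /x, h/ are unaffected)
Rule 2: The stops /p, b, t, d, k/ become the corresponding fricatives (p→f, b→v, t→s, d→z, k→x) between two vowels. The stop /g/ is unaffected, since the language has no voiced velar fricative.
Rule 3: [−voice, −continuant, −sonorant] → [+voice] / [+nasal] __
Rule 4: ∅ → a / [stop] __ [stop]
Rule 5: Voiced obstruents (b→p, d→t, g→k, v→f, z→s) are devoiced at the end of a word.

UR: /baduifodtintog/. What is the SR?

Rule 1 (regressive voicing assimilation): /d/ precedes the voiceless obstruent /t/, so it devoices to [t] by assimilation. /baduifodtintog/ → baduifottintog.
Rule 2 (intervocalic spirantization): /d/ is a stop between vowels /a/ and /u/, so it spirantizes to the fricative [z]. /baduifottintog/ → bazuifottintog.
Rule 3 (post-nasal voicing): /t/ is a voiceless stop immediately after the nasal /n/, so it voices to [d]. /bazuifottintog/ → bazuifottindog.
Rule 4 (stop-cluster a-epenthesis): /t/ and /t/ form a stop–stop cluster, so [a] is inserted between them. /bazuifottindog/ → bazuifotatindog.
Rule 5 (final devoicing): /g/ is a voiced obstruent in word-final position, so it devoices to [k]. /bazuifotatindog/ → bazuifotatindok.

bazuifotatindok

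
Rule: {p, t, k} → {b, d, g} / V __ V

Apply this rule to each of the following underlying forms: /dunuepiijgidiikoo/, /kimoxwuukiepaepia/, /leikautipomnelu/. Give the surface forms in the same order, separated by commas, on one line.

dunuebiijgidiigoo, kimoxwuugiebaebia, leigaudibomnelu

/dunuepiijgidiikoo/: /p/ is a voiceless stop between vowels /e/ and /i/, so it voices to [b]. /k/ is a voiceless stop between vowels /i/ and /o/, so it voices to [g]. → [dunuebiijgidiigoo].
/kimoxwuukiepaepia/: /k/ is a voiceless stop between vowels /u/ and /i/, so it voices to [g]. /p/ is a voiceless stop between vowels /e/ and /a/, so it voices to [b]. /p/ is a voiceless stop between vowels /e/ and /i/, so it voices to [b]. → [kimoxwuugiebaebia].
/leikautipomnelu/: /k/ is a voiceless stop between vowels /i/ and /a/, so it voices to [g]. /t/ is a voiceless stop between vowels /u/ and /i/, so it voices to [d]. /p/ is a voiceless stop between vowels /i/ and /o/, so it voices to [b]. → [leigaudibomnelu].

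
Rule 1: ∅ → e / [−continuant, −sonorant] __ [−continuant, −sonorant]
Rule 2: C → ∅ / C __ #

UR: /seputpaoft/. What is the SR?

Rule 1 (stop-cluster e-epenthesis): /t/ and /p/ form a stop–stop cluster, so [e] is inserted between them. /seputpaoft/ → seputepaoft.
Rule 2 (final cluster simplification): /t/ is the second consonant of a word-final cluster /ft/, so it deletes. /seputepaoft/ → seputepaof.

seputepaof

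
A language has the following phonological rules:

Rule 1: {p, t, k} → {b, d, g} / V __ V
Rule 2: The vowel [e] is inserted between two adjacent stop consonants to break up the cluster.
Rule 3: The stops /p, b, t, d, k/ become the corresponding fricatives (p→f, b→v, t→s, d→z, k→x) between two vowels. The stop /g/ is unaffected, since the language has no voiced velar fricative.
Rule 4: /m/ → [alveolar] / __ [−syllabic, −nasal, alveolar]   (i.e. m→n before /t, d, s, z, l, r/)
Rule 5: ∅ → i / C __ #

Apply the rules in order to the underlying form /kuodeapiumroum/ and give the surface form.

Rule 1 (intervocalic voicing): /p/ is a voiceless stop between vowels /a/ and /i/, so it voices to [b]. /kuodeapiumroum/ → kuodeabiumroum.
Rule 2 (stop-cluster e-epenthesis): no segment meets the environment; /kuodeabiumroum/ is unchanged.
Rule 3 (intervocalic spirantization): /d/ is a stop between vowels /o/ and /e/, so it spirantizes to the fricative [z]. /b/ is a stop between vowels /a/ and /i/, so it spirantizes to the fricative [v]. /kuodeabiumroum/ → kuozeaviumroum.
Rule 4 (nasal place assimilation): /m/ precedes the alveolar consonant /r/, so it assimilates in place to [n]. /kuozeaviumroum/ → kuozeaviunroum.
Rule 5 (final i-epenthesis): the form ends in the consonant /m/, so [i] is inserted word-finally. /kuozeaviunroum/ → kuozeaviunroumi.

kuozeaviunroumi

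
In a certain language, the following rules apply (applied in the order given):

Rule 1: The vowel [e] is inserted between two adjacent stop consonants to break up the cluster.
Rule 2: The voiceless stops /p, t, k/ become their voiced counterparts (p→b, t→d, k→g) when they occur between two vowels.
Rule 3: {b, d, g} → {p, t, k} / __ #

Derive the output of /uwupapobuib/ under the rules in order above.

Rule 1 (stop-cluster e-epenthesis): no segment meets the environment; /uwupapobuib/ is unchanged.
Rule 2 (intervocalic voicing): /p/ is a voiceless stop between vowels /u/ and /a/, so it voices to [b]. /p/ is a voiceless stop between vowels /a/ and /o/, so it voices to [b]. /uwupapobuib/ → uwubabobuib.
Rule 3 (final devoicing): /b/ is a voiced stop in word-final position, so it devoices to [p]. /uwubabobuib/ → uwubabobuip.

uwubabobuip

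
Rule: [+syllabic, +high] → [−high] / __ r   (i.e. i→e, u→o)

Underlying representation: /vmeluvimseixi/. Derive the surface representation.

No segment of /vmeluvimseixi/ meets the structural description of the rule, so the form surfaces unchanged.

vmeluvimseixi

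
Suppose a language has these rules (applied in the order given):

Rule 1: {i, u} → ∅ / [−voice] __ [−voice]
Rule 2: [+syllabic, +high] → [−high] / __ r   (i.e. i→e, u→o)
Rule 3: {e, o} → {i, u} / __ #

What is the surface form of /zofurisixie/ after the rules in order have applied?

Rule 1 (high vowel syncope): /i/ is a high vowel flanked by voiceless consonants /s/ and /x/, so it deletes. /zofurisixie/ → zofurisxie.
Rule 2 (pre-rhotic lowering): /u/ is a high vowel immediately before /r/, so it lowers to [o]. /zofurisxie/ → zoforisxie.
Rule 3 (final vowel raising): /e/ is a mid vowel in word-final position, so it raises to [i]. /zoforisxie/ → zoforisxii.

zoforisxii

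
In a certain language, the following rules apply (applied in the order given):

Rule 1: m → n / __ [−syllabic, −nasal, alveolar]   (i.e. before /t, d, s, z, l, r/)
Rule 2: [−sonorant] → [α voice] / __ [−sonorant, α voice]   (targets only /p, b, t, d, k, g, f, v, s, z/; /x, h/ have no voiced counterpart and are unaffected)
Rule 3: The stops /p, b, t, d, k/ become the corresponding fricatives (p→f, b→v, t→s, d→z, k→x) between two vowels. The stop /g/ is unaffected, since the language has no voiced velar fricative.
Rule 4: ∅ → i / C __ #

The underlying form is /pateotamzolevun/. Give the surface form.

paseosanzolevuni

Rule 1 (nasal place assimilation): /m/ precedes the alveolar consonant /z/, so it assimilates in place to [n]. /pateotamzolevun/ → pateotanzolevun.
Rule 2 (regressive voicing assimilation): no segment meets the environment; /pateotanzolevun/ is unchanged.
Rule 3 (intervocalic spirantization): /t/ is a stop between vowels /a/ and /e/, so it spirantizes to the fricative [s]. /t/ is a stop between vowels /o/ and /a/, so it spirantizes to the fricative [s]. /pateotanzolevun/ → paseosanzolevun.
Rule 4 (final i-epenthesis): the form ends in the consonant /n/, so [i] is inserted word-finally. /paseosanzolevun/ → paseosanzolevuni.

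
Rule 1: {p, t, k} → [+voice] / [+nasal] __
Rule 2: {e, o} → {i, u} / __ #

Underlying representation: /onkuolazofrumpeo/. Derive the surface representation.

Rule 1 (post-nasal voicing): /k/ is a voiceless stop immediately after the nasal /n/, so it voices to [g]. /p/ is a voiceless stop immediately after the nasal /m/, so it voices to [b]. /onkuolazofrumpeo/ → onguolazofrumbeo.
Rule 2 (final vowel raising): /o/ is a mid vowel in word-final position, so it raises to [u]. /onguolazofrumbeo/ → onguolazofrumbeu.

onguolazofrumbeu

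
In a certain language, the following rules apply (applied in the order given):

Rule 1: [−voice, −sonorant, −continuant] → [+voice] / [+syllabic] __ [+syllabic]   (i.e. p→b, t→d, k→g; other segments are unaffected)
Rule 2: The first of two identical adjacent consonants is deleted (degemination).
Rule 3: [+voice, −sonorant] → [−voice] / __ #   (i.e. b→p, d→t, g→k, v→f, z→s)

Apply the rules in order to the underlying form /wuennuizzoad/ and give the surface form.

wuenuizoat

Rule 1 (intervocalic voicing): no segment meets the environment; /wuennuizzoad/ is unchanged.
Rule 2 (degemination): /nn/ is a geminate; the first /n/ deletes. /zz/ is a geminate; the first /z/ deletes. /wuennuizzoad/ → wuenuizoad.
Rule 3 (final devoicing): /d/ is a voiced obstruent in word-final position, so it devoices to [t]. /wuenuizoad/ → wuenuizoat.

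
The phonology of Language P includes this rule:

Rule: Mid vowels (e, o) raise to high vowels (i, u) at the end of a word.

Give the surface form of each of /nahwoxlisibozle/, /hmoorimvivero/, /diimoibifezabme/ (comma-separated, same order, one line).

/nahwoxlisibozle/: /e/ is a mid vowel in word-final position, so it raises to [i]. → [nahwoxlisibozli].
/hmoorimvivero/: /o/ is a mid vowel in word-final position, so it raises to [u]. → [hmoorimviveru].
/diimoibifezabme/: /e/ is a mid vowel in word-final position, so it raises to [i]. → [diimoibifezabmi].

nahwoxlisibozli, hmoorimviveru, diimoibifezabmi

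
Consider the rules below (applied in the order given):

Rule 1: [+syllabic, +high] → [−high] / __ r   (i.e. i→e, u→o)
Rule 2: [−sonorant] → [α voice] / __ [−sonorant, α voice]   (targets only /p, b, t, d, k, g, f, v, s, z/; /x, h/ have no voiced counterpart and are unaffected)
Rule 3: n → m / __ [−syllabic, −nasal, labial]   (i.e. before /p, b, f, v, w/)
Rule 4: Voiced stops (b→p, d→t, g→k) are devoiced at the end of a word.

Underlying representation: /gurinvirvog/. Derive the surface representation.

gorimvervok

Rule 1 (pre-rhotic lowering): /u/ is a high vowel immediately before /r/, so it lowers to [o]. /i/ is a high vowel immediately before /r/, so it lowers to [e]. /gurinvirvog/ → gorinvervog.
Rule 2 (regressive voicing assimilation): no segment meets the environment; /gorinvervog/ is unchanged.
Rule 3 (nasal place assimilation): /n/ precedes the labial consonant /v/, so it assimilates in place to [m]. /gorinvervog/ → gorimvervog.
Rule 4 (final devoicing): /g/ is a voiced stop in word-final position, so it devoices to [k]. /gorimvervog/ → gorimvervok.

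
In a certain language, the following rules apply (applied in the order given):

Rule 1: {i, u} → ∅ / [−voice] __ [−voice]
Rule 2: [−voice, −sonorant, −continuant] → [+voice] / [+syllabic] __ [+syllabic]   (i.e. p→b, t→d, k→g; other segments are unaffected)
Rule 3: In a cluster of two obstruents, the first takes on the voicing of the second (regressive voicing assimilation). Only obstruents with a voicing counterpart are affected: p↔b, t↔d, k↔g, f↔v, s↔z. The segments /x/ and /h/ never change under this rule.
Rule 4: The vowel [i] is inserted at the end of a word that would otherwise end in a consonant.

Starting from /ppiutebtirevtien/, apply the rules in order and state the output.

ppiudeptireftieni

Rule 1 (high vowel syncope): no segment meets the environment; /ppiutebtirevtien/ is unchanged.
Rule 2 (intervocalic voicing): /t/ is a voiceless stop between vowels /u/ and /e/, so it voices to [d]. /ppiutebtirevtien/ → ppiudebtirevtien.
Rule 3 (regressive voicing assimilation): /b/ precedes the voiceless obstruent /t/, so it devoices to [p] by assimilation. /v/ precedes the voiceless obstruent /t/, so it devoices to [f] by assimilation. /ppiudebtirevtien/ → ppiudeptireftien.
Rule 4 (final i-epenthesis): the form ends in the consonant /n/, so [i] is inserted word-finally. /ppiudeptireftien/ → ppiudeptireftieni.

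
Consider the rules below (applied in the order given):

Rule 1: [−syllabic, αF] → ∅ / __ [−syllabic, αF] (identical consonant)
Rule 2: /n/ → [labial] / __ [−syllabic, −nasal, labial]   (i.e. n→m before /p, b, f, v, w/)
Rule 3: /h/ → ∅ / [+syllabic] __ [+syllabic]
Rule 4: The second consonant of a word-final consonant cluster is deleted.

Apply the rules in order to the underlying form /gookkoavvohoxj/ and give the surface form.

Rule 1 (degemination): /kk/ is a geminate; the first /k/ deletes. /vv/ is a geminate; the first /v/ deletes. /gookkoavvohoxj/ → gookoavohoxj.
Rule 2 (nasal place assimilation): no segment meets the environment; /gookoavohoxj/ is unchanged.
Rule 3 (intervocalic h-deletion): /h/ occurs between vowels /o/ and /o/, so it deletes. /gookoavohoxj/ → gookoavooxj.
Rule 4 (final cluster simplification): /j/ is the second consonant of a word-final cluster /xj/, so it deletes. /gookoavooxj/ → gookoavoox.

gookoavoox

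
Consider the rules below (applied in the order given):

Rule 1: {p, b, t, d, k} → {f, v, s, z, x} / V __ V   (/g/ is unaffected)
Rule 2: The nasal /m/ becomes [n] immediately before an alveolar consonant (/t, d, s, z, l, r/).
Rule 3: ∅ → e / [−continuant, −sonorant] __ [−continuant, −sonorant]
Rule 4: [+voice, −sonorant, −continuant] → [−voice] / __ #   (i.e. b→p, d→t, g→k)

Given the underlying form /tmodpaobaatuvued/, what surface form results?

Rule 1 (intervocalic spirantization): /b/ is a stop between vowels /o/ and /a/, so it spirantizes to the fricative [v]. /t/ is a stop between vowels /a/ and /u/, so it spirantizes to the fricative [s]. /tmodpaobaatuvued/ → tmodpaovaasuvued.
Rule 2 (nasal place assimilation): no segment meets the environment; /tmodpaovaasuvued/ is unchanged.
Rule 3 (stop-cluster e-epenthesis): /d/ and /p/ form a stop–stop cluster, so [e] is inserted between them. /tmodpaovaasuvued/ → tmodepaovaasuvued.
Rule 4 (final devoicing): /d/ is a voiced stop in word-final position, so it devoices to [t]. /tmodepaovaasuvued/ → tmodepaovaasuvuet.

tmodepaovaasuvuet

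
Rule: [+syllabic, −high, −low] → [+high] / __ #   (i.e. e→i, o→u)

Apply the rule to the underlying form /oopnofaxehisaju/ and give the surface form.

oopnofaxehisaju

No segment of /oopnofaxehisaju/ meets the structural description of the rule, so the form surfaces unchanged.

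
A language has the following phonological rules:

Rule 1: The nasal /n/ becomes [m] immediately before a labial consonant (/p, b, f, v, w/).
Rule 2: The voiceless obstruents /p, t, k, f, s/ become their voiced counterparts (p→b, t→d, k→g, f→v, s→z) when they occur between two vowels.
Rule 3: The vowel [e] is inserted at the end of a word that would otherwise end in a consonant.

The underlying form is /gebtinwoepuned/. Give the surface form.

Rule 1 (nasal place assimilation): /n/ precedes the labial consonant /w/, so it assimilates in place to [m]. /gebtinwoepuned/ → gebtimwoepuned.
Rule 2 (intervocalic voicing): /p/ is a voiceless obstruent between vowels /e/ and /u/, so it voices to [b]. /gebtimwoepuned/ → gebtimwoebuned.
Rule 3 (final e-epenthesis): the form ends in the consonant /d/, so [e] is inserted word-finally. /gebtimwoebuned/ → gebtimwoebunede.

gebtimwoebunede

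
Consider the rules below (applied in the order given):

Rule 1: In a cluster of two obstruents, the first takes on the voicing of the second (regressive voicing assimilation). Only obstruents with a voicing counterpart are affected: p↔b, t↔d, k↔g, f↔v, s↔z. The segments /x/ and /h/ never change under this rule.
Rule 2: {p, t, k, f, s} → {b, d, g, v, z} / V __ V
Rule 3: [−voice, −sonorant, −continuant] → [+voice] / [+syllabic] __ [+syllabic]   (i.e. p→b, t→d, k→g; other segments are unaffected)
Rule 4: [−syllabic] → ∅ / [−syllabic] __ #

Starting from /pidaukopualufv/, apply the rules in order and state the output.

pidaugobualuv

Rule 1 (regressive voicing assimilation): /f/ precedes the voiced obstruent /v/, so it voices to [v] by assimilation. /pidaukopualufv/ → pidaukopualuvv.
Rule 2 (intervocalic voicing): /k/ is a voiceless obstruent between vowels /u/ and /o/, so it voices to [g]. /p/ is a voiceless obstruent between vowels /o/ and /u/, so it voices to [b]. /pidaukopualuvv/ → pidaugobualuvv.
Rule 3 (intervocalic voicing): no segment meets the environment; /pidaugobualuvv/ is unchanged.
Rule 4 (final cluster simplification): /v/ is the second consonant of a word-final cluster /vv/, so it deletes. /pidaugobualuvv/ → pidaugobualuv.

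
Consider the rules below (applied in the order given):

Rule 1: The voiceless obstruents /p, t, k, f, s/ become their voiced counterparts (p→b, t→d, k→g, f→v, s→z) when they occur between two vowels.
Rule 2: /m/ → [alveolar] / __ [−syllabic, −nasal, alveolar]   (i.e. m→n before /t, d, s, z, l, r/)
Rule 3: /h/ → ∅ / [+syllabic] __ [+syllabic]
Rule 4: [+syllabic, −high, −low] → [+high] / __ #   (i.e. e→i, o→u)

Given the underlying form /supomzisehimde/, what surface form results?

Rule 1 (intervocalic voicing): /p/ is a voiceless obstruent between vowels /u/ and /o/, so it voices to [b]. /s/ is a voiceless obstruent between vowels /i/ and /e/, so it voices to [z]. /supomzisehimde/ → subomzizehimde.
Rule 2 (nasal place assimilation): /m/ precedes the alveolar consonant /z/, so it assimilates in place to [n]. /m/ precedes the alveolar consonant /d/, so it assimilates in place to [n]. /subomzizehimde/ → subonzizehinde.
Rule 3 (intervocalic h-deletion): /h/ occurs between vowels /e/ and /i/, so it deletes. /subonzizehinde/ → subonzizeinde.
Rule 4 (final vowel raising): /e/ is a mid vowel in word-final position, so it raises to [i]. /subonzizeinde/ → subonzizeindi.

subonzizeindi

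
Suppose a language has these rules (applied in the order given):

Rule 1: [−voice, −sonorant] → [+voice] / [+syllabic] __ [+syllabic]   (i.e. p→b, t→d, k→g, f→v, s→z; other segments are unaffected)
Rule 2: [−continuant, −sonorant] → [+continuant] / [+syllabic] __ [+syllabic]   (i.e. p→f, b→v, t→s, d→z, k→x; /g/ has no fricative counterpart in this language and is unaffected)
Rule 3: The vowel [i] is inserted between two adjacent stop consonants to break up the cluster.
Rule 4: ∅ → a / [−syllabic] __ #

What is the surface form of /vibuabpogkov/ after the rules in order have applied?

Rule 1 (intervocalic voicing): no segment meets the environment; /vibuabpogkov/ is unchanged.
Rule 2 (intervocalic spirantization): /b/ is a stop between vowels /i/ and /u/, so it spirantizes to the fricative [v]. /vibuabpogkov/ → vivuabpogkov.
Rule 3 (stop-cluster i-epenthesis): /b/ and /p/ form a stop–stop cluster, so [i] is inserted between them. /g/ and /k/ form a stop–stop cluster, so [i] is inserted between them. /vivuabpogkov/ → vivuabipogikov.
Rule 4 (final a-epenthesis): the form ends in the consonant /v/, so [a] is inserted word-finally. /vivuabipogikov/ → vivuabipogikova.

vivuabipogikova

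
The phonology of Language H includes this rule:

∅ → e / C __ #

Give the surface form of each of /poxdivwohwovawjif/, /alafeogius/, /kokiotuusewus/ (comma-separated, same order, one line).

/poxdivwohwovawjif/: the form ends in the consonant /f/, so [e] is inserted word-finally. → [poxdivwohwovawjife].
/alafeogius/: the form ends in the consonant /s/, so [e] is inserted word-finally. → [alafeogiuse].
/kokiotuusewus/: the form ends in the consonant /s/, so [e] is inserted word-finally. → [kokiotuusewuse].

poxdivwohwovawjife, alafeogiuse, kokiotuusewuse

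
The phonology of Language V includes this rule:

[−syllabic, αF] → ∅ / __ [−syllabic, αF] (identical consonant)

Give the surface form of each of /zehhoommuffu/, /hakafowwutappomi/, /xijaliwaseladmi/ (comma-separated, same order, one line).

/zehhoommuffu/: /hh/ is a geminate; the first /h/ deletes. /mm/ is a geminate; the first /m/ deletes. /ff/ is a geminate; the first /f/ deletes. → [zehoomufu].
/hakafowwutappomi/: /ww/ is a geminate; the first /w/ deletes. /pp/ is a geminate; the first /p/ deletes. → [hakafowutapomi].
/xijaliwaseladmi/: the rule's environment is not met; surfaces unchanged as [xijaliwaseladmi].

zehoomufu, hakafowutapomi, xijaliwaseladmi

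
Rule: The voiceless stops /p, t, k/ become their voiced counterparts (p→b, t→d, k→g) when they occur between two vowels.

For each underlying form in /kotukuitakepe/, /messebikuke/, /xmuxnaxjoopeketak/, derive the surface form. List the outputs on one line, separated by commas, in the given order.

/kotukuitakepe/: /t/ is a voiceless stop between vowels /o/ and /u/, so it voices to [d]. /k/ is a voiceless stop between vowels /u/ and /u/, so it voices to [g]. /t/ is a voiceless stop between vowels /i/ and /a/, so it voices to [d]. /k/ is a voiceless stop between vowels /a/ and /e/, so it voices to [g]. /p/ is a voiceless stop between vowels /e/ and /e/, so it voices to [b]. → [koduguidagebe].
/messebikuke/: /k/ is a voiceless stop between vowels /i/ and /u/, so it voices to [g]. /k/ is a voiceless stop between vowels /u/ and /e/, so it voices to [g]. → [messebiguge].
/xmuxnaxjoopeketak/: /p/ is a voiceless stop between vowels /o/ and /e/, so it voices to [b]. /k/ is a voiceless stop between vowels /e/ and /e/, so it voices to [g]. /t/ is a voiceless stop between vowels /e/ and /a/, so it voices to [d]. → [xmuxnaxjoobegedak].

koduguidagebe, messebiguge, xmuxnaxjoobegedak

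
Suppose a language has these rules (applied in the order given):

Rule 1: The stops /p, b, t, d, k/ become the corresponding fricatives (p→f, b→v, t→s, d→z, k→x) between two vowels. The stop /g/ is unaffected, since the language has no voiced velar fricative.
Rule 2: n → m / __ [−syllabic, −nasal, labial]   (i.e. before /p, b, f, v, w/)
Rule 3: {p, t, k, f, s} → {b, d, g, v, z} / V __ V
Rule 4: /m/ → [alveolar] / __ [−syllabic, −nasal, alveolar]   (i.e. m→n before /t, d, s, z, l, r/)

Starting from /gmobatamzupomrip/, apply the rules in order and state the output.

gmovazanzuvonrip

Rule 1 (intervocalic spirantization): /b/ is a stop between vowels /o/ and /a/, so it spirantizes to the fricative [v]. /t/ is a stop between vowels /a/ and /a/, so it spirantizes to the fricative [s]. /p/ is a stop between vowels /u/ and /o/, so it spirantizes to the fricative [f]. /gmobatamzupomrip/ → gmovasamzufomrip.
Rule 2 (nasal place assimilation): no segment meets the environment; /gmovasamzufomrip/ is unchanged.
Rule 3 (intervocalic voicing): /s/ is a voiceless obstruent between vowels /a/ and /a/, so it voices to [z]. /f/ is a voiceless obstruent between vowels /u/ and /o/, so it voices to [v]. /gmovasamzufomrip/ → gmovazamzuvomrip.
Rule 4 (nasal place assimilation): /m/ precedes the alveolar consonant /z/, so it assimilates in place to [n]. /m/ precedes the alveolar consonant /r/, so it assimilates in place to [n]. /gmovazamzuvomrip/ → gmovazanzuvonrip.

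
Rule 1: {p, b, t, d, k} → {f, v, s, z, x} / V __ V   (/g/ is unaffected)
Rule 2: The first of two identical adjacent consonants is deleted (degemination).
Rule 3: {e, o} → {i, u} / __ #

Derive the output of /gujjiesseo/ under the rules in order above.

gujieseu

Rule 1 (intervocalic spirantization): no segment meets the environment; /gujjiesseo/ is unchanged.
Rule 2 (degemination): /jj/ is a geminate; the first /j/ deletes. /ss/ is a geminate; the first /s/ deletes. /gujjiesseo/ → gujieseo.
Rule 3 (final vowel raising): /o/ is a mid vowel in word-final position, so it raises to [u]. /gujieseo/ → gujieseu.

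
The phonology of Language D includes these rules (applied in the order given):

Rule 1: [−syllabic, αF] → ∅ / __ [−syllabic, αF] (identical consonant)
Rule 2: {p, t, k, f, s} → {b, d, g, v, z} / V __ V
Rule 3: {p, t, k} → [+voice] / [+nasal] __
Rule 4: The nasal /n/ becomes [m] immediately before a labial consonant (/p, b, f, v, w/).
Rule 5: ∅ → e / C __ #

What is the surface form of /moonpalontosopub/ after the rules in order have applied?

moombalondozobube

Rule 1 (degemination): no segment meets the environment; /moonpalontosopub/ is unchanged.
Rule 2 (intervocalic voicing): /s/ is a voiceless obstruent between vowels /o/ and /o/, so it voices to [z]. /p/ is a voiceless obstruent between vowels /o/ and /u/, so it voices to [b]. /moonpalontosopub/ → moonpalontozobub.
Rule 3 (post-nasal voicing): /p/ is a voiceless stop immediately after the nasal /n/, so it voices to [b]. /t/ is a voiceless stop immediately after the nasal /n/, so it voices to [d]. /moonpalontozobub/ → moonbalondozobub.
Rule 4 (nasal place assimilation): /n/ precedes the labial consonant /b/, so it assimilates in place to [m]. /moonbalondozobub/ → moombalondozobub.
Rule 5 (final e-epenthesis): the form ends in the consonant /b/, so [e] is inserted word-finally. /moombalondozobub/ → moombalondozobube.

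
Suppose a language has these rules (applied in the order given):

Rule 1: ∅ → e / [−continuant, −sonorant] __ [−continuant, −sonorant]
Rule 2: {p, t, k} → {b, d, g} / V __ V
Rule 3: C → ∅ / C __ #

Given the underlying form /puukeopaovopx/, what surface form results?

Rule 1 (stop-cluster e-epenthesis): no segment meets the environment; /puukeopaovopx/ is unchanged.
Rule 2 (intervocalic voicing): /k/ is a voiceless stop between vowels /u/ and /e/, so it voices to [g]. /p/ is a voiceless stop between vowels /o/ and /a/, so it voices to [b]. /puukeopaovopx/ → puugeobaovopx.
Rule 3 (final cluster simplification): /x/ is the second consonant of a word-final cluster /px/, so it deletes. /puugeobaovopx/ → puugeobaovop.

puugeobaovop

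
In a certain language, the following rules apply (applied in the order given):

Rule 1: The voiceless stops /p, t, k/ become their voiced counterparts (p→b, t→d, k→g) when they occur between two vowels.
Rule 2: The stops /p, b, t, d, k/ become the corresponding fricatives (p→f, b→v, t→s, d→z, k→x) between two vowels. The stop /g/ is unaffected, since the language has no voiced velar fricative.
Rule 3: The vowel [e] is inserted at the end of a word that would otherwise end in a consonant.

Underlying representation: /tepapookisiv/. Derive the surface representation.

tevavoogisive

Rule 1 (intervocalic voicing): /p/ is a voiceless stop between vowels /e/ and /a/, so it voices to [b]. /p/ is a voiceless stop between vowels /a/ and /o/, so it voices to [b]. /k/ is a voiceless stop between vowels /o/ and /i/, so it voices to [g]. /tepapookisiv/ → tebaboogisiv.
Rule 2 (intervocalic spirantization): /b/ is a stop between vowels /e/ and /a/, so it spirantizes to the fricative [v]. /b/ is a stop between vowels /a/ and /o/, so it spirantizes to the fricative [v]. /tebaboogisiv/ → tevavoogisiv.
Rule 3 (final e-epenthesis): the form ends in the consonant /v/, so [e] is inserted word-finally. /tevavoogisiv/ → tevavoogisive.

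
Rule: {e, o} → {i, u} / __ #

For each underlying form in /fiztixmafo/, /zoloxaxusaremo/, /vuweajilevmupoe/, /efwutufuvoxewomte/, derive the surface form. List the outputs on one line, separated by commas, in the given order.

/fiztixmafo/: /o/ is a mid vowel in word-final position, so it raises to [u]. → [fiztixmafu].
/zoloxaxusaremo/: /o/ is a mid vowel in word-final position, so it raises to [u]. → [zoloxaxusaremu].
/vuweajilevmupoe/: /e/ is a mid vowel in word-final position, so it raises to [i]. → [vuweajilevmupoi].
/efwutufuvoxewomte/: /e/ is a mid vowel in word-final position, so it raises to [i]. → [efwutufuvoxewomti].

fiztixmafu, zoloxaxusaremu, vuweajilevmupoi, efwutufuvoxewomti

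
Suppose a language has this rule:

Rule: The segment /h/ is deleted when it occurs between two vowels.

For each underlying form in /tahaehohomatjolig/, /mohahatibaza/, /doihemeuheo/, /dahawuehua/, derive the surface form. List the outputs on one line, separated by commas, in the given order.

taaeoomatjolig, moaatibaza, doiemeueo, daawueua

/tahaehohomatjolig/: /h/ occurs between vowels /a/ and /a/, so it deletes. /h/ occurs between vowels /e/ and /o/, so it deletes. /h/ occurs between vowels /o/ and /o/, so it deletes. → [taaeoomatjolig].
/mohahatibaza/: /h/ occurs between vowels /o/ and /a/, so it deletes. /h/ occurs between vowels /a/ and /a/, so it deletes. → [moaatibaza].
/doihemeuheo/: /h/ occurs between vowels /i/ and /e/, so it deletes. /h/ occurs between vowels /u/ and /e/, so it deletes. → [doiemeueo].
/dahawuehua/: /h/ occurs between vowels /a/ and /a/, so it deletes. /h/ occurs between vowels /e/ and /u/, so it deletes. → [daawueua].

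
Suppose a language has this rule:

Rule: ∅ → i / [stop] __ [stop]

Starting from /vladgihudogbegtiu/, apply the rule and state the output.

/d/ and /g/ form a stop–stop cluster, so [i] is inserted between them.
/g/ and /b/ form a stop–stop cluster, so [i] is inserted between them.
/g/ and /t/ form a stop–stop cluster, so [i] is inserted between them.
Surface form: [vladigihudogibegitiu].

vladigihudogibegitiu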